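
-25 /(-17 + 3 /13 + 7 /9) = 2925 /1871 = 1.56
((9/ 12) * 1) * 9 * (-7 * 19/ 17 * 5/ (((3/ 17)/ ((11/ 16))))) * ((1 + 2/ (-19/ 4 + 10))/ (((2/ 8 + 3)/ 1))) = -90915/ 208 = -437.09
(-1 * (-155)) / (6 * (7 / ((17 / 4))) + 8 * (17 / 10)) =13175 / 1996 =6.60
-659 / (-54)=659 / 54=12.20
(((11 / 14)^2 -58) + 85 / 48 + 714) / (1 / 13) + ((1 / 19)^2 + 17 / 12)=2422817267 / 283024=8560.47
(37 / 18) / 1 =37 / 18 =2.06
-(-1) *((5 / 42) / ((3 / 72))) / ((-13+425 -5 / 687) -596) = -13740 / 884891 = -0.02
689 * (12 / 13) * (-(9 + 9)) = -11448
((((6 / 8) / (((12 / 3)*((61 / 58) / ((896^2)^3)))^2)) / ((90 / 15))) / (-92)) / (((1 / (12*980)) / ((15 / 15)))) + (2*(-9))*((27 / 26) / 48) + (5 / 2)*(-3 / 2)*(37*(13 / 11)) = -241714084853418479394507700000000000.00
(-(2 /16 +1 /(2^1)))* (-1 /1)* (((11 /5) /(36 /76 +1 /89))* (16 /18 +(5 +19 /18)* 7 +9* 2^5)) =110917763 /118080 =939.34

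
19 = 19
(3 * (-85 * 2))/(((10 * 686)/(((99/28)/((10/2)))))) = -5049/96040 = -0.05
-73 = -73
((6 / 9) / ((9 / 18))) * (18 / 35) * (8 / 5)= 192 / 175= 1.10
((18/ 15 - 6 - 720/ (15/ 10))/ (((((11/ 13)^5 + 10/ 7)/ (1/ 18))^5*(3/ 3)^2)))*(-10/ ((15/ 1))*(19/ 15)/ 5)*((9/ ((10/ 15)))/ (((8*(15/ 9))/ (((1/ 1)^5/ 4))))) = 227587802507023981807773014036861669/ 464830201037884795929684353090131416720000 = 0.00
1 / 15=0.07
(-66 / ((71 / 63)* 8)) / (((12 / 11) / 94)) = -358281 / 568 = -630.78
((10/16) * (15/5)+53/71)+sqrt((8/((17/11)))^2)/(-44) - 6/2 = -0.50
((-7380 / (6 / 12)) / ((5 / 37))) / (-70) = 54612 / 35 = 1560.34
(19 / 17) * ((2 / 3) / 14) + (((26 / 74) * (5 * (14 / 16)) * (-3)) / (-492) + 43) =746283715 / 17330208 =43.06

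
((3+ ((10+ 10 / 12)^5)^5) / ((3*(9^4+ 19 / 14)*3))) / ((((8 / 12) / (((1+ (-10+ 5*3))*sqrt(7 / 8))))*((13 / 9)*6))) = 14720818431397592026655429558253452040388963271*sqrt(14) / 45274248104344678544965632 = 1216591358872530601960.20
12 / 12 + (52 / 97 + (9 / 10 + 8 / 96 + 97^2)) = 54775043 / 5820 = 9411.52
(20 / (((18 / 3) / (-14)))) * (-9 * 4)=1680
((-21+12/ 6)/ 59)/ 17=-19/ 1003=-0.02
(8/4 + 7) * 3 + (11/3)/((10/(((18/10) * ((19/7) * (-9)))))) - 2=3107/350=8.88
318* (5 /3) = 530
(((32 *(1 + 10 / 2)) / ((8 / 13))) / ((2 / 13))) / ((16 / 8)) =1014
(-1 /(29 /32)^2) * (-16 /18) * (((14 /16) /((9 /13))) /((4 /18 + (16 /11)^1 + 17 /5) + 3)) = 2562560 /15130431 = 0.17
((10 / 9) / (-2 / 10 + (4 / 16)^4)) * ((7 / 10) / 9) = -8960 / 20331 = -0.44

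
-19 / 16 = -1.19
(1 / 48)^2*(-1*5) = -5 / 2304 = -0.00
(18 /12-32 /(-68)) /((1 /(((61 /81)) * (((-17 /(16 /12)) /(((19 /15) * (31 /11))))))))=-224785 /42408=-5.30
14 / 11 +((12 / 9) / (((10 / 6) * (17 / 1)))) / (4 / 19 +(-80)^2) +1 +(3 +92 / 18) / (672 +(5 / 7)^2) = 19261242403213 / 8430181947495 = 2.28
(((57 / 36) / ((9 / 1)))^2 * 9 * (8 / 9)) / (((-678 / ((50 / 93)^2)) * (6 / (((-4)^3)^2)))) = -462080000 / 6412308057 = -0.07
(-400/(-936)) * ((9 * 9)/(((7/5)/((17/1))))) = 38250/91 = 420.33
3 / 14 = 0.21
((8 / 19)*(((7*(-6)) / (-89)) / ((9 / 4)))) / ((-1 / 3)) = -448 / 1691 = -0.26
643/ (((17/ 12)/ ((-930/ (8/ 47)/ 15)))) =-2810553/ 17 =-165326.65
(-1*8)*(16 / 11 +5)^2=-40328 / 121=-333.29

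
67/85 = 0.79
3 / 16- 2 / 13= 7 / 208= 0.03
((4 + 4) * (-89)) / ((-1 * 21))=712 / 21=33.90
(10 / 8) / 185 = 1 / 148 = 0.01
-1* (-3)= 3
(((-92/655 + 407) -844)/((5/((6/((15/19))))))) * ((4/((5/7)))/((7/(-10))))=87043408/16375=5315.63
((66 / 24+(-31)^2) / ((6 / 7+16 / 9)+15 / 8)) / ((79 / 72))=34972560 / 179567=194.76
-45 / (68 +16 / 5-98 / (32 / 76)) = 100 / 359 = 0.28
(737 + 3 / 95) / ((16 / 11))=506.71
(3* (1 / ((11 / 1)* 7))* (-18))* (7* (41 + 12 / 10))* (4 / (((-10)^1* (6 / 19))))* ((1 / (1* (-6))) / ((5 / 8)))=-96216 / 1375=-69.98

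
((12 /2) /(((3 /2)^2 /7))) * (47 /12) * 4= 2632 /9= 292.44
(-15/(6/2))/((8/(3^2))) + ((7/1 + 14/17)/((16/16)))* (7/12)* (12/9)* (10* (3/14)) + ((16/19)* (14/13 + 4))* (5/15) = 890791/100776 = 8.84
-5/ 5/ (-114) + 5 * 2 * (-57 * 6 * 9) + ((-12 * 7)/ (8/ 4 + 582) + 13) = -128022049/ 4161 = -30767.14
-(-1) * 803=803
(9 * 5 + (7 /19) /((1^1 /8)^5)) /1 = 12117.42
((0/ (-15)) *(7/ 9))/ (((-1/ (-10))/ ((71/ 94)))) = 0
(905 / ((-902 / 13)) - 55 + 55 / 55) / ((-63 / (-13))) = -112307 / 8118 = -13.83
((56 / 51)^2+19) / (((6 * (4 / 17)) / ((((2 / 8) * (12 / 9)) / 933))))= 52555 / 10277928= 0.01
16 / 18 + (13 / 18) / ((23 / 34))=45 / 23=1.96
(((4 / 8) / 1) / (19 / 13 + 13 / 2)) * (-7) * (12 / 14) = -26 / 69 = -0.38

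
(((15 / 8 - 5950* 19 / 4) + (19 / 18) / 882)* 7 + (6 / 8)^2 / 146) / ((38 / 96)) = -262020742381 / 524286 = -499766.81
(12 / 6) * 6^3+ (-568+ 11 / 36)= -4885 / 36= -135.69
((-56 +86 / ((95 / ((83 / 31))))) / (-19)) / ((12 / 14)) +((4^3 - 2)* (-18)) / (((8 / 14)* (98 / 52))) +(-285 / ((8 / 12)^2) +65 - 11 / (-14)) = -360005569 / 223820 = -1608.46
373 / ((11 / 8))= 2984 / 11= 271.27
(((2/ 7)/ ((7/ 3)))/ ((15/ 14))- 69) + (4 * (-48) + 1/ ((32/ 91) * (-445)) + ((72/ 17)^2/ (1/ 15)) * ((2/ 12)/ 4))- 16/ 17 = -1443960857/ 5761504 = -250.62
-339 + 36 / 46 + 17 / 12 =-336.80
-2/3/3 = -2/9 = -0.22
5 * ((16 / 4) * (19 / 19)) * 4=80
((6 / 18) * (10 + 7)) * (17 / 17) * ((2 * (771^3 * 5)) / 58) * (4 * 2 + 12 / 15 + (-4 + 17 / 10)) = 168812327385 / 58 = 2910557368.71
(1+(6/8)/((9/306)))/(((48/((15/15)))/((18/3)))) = 53/16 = 3.31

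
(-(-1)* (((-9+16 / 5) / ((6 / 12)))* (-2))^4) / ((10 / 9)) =814787712 / 3125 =260732.07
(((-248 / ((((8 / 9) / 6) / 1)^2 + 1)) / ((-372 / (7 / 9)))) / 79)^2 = 142884 / 3463911025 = 0.00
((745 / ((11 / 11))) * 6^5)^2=33560239334400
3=3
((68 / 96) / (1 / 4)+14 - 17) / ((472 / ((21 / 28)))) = -1 / 3776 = -0.00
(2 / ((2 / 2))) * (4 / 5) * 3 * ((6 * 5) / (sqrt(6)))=24 * sqrt(6)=58.79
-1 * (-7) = 7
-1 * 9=-9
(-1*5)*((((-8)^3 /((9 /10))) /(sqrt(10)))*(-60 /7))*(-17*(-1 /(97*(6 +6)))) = -217600*sqrt(10) /6111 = -112.60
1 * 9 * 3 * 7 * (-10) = -1890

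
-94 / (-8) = 47 / 4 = 11.75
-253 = -253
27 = 27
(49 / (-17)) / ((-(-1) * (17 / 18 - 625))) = 882 / 190961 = 0.00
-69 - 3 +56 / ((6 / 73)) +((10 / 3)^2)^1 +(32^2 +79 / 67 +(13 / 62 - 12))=61082489 / 37386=1633.83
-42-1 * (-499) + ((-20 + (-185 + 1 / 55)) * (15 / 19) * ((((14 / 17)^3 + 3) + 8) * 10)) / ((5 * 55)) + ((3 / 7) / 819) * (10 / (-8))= 167921163975073 / 431694403140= 388.98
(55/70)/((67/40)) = 220/469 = 0.47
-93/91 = -1.02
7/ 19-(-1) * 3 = 64/ 19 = 3.37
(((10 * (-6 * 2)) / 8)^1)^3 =-3375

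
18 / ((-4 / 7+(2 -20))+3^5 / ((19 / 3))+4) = 798 / 1055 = 0.76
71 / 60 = 1.18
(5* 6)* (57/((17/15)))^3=18750791250/4913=3816566.51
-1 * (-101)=101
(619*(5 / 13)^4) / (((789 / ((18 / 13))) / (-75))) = -174093750 / 97650059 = -1.78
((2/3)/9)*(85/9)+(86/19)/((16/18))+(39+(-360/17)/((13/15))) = 83086873/4081428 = 20.36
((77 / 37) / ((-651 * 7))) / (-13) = 0.00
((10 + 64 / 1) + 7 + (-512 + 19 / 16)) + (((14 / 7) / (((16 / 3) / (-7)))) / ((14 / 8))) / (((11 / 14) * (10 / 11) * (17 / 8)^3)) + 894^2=313962697919 / 393040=798805.97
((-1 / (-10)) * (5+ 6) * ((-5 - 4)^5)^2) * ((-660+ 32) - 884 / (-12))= -21261249015831 / 10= -2126124901583.10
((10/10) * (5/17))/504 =5/8568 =0.00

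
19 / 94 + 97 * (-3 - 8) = -100279 / 94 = -1066.80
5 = 5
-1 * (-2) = 2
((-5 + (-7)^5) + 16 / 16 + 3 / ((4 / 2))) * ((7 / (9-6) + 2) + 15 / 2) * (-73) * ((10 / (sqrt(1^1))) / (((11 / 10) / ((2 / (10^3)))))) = 174247277 / 660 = 264011.03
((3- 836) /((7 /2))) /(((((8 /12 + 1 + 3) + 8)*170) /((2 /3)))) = -7 /95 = -0.07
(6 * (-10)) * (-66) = 3960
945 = 945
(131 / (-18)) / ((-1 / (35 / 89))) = 2.86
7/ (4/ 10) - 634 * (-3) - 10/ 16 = 15351/ 8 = 1918.88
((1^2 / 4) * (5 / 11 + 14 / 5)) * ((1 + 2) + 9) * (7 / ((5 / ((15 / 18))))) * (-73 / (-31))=91469 / 3410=26.82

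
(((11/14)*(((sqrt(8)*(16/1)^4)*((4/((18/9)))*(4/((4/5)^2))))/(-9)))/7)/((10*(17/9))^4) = -16422912*sqrt(2)/102313225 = -0.23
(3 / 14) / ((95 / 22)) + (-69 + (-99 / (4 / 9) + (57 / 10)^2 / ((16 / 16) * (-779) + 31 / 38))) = -38246838537 / 131098100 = -291.74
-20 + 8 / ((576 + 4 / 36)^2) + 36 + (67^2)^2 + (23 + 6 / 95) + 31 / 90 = 185277929000124581 / 9194404950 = 20151160.41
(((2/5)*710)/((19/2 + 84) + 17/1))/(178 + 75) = 568/55913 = 0.01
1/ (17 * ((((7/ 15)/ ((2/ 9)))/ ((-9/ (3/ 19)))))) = -190/ 119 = -1.60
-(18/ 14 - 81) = 558/ 7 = 79.71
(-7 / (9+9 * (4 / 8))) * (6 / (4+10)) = -2 / 9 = -0.22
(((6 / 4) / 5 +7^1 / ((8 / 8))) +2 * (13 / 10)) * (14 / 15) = 231 / 25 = 9.24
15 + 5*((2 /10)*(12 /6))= 17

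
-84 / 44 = -21 / 11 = -1.91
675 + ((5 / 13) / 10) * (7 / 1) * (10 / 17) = 149210 / 221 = 675.16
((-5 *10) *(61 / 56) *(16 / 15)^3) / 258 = -31232 / 121905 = -0.26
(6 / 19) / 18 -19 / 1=-1082 / 57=-18.98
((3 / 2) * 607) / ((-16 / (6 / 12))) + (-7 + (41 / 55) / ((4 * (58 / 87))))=-123811 / 3520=-35.17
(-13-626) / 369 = -71 / 41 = -1.73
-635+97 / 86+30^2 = 22887 / 86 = 266.13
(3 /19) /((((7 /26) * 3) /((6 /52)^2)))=0.00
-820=-820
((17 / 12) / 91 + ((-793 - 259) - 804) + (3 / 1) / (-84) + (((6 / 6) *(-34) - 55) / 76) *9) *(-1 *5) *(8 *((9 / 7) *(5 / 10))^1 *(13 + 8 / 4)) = 8713660275 / 12103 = 719958.71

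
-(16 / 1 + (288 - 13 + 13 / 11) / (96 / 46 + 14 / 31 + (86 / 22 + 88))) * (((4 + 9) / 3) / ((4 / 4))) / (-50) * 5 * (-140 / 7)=-9345428 / 56981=-164.01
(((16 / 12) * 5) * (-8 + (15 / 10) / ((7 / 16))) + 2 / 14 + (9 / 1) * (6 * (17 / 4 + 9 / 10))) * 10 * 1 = 7433 / 3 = 2477.67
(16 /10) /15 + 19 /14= 1.46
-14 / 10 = -7 / 5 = -1.40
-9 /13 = -0.69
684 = 684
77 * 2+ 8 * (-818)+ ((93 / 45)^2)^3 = -71898590069 / 11390625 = -6312.08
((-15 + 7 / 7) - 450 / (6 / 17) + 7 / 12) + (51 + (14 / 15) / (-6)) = -1237.57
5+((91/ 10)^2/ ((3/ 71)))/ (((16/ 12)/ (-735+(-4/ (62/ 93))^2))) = -410975749/ 400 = -1027439.37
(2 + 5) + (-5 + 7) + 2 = 11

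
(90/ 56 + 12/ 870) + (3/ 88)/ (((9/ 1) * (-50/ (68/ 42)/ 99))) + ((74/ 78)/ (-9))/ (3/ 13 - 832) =2724409381/ 1693315800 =1.61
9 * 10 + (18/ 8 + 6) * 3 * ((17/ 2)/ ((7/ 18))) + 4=17779/ 28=634.96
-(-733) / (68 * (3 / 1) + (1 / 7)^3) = 251419 / 69973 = 3.59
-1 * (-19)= 19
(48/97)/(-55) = -48/5335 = -0.01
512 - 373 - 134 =5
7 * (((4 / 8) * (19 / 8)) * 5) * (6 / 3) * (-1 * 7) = -4655 / 8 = -581.88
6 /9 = 2 /3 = 0.67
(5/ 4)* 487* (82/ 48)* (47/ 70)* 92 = 21584327/ 336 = 64239.07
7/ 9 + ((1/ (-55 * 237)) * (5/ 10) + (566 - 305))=20473637/ 78210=261.78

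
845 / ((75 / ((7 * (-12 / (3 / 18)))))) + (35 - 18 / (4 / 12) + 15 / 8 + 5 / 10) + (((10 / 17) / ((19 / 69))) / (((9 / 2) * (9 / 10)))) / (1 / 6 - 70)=-277469503433 / 48721320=-5695.03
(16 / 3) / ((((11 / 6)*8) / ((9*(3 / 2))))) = 54 / 11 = 4.91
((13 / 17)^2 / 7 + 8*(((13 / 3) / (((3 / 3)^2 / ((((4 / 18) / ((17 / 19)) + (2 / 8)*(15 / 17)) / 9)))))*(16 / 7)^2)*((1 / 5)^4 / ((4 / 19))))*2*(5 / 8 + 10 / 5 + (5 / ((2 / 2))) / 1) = 2.37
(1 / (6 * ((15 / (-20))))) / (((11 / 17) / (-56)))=1904 / 99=19.23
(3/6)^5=1/32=0.03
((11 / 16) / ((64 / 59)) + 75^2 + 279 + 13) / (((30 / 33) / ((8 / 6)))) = 66656227 / 7680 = 8679.20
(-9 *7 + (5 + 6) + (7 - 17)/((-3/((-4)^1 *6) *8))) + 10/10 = -61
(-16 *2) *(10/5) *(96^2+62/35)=-20647808/35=-589937.37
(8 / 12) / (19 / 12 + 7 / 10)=40 / 137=0.29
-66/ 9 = -22/ 3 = -7.33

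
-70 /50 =-7 /5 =-1.40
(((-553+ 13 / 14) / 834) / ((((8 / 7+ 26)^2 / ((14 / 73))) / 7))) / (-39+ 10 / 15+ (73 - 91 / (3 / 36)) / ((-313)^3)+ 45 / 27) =620553378389 / 18863786241348200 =0.00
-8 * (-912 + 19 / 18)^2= -537723218 / 81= -6638558.25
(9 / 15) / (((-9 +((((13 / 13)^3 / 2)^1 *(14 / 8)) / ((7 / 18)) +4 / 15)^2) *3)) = -720 / 9599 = -0.08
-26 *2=-52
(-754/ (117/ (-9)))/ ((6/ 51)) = 493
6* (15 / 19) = 90 / 19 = 4.74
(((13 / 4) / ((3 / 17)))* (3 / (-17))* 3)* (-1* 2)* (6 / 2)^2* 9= 3159 / 2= 1579.50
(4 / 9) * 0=0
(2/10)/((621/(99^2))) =363/115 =3.16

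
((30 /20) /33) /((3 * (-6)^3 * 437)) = -1 /6229872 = -0.00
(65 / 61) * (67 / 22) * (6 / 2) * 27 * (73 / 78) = 660285 / 2684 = 246.01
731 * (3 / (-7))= -2193 / 7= -313.29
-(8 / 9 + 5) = -53 / 9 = -5.89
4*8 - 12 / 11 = 30.91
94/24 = 47/12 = 3.92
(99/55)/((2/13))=117/10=11.70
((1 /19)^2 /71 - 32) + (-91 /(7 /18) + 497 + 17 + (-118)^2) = 363242533 /25631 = 14172.00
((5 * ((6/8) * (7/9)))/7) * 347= 1735/12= 144.58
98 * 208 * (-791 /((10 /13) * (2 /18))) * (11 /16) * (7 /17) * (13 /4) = -59011391439 /340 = -173562916.00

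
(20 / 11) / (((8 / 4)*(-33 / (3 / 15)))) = -2 / 363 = -0.01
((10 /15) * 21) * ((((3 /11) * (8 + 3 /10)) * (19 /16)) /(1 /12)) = 99351 /220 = 451.60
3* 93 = 279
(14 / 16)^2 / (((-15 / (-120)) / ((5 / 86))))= 245 / 688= 0.36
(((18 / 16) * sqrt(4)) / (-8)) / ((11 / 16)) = -9 / 22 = -0.41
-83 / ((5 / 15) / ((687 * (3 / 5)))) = -513189 / 5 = -102637.80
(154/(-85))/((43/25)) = -770/731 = -1.05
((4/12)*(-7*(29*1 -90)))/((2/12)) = 854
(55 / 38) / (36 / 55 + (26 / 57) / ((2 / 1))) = 9075 / 5534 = 1.64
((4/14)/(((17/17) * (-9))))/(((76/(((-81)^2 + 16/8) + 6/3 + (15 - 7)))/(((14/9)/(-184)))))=2191/94392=0.02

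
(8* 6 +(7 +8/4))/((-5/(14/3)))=-266/5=-53.20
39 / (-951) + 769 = 243760 / 317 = 768.96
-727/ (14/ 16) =-5816/ 7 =-830.86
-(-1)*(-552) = -552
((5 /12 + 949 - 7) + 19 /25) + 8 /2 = 284153 /300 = 947.18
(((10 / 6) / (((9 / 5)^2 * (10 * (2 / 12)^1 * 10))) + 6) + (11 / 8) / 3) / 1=4205 / 648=6.49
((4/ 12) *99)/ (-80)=-33/ 80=-0.41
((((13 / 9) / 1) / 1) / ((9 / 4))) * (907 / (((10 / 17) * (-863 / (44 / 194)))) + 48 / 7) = 982975604 / 237320685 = 4.14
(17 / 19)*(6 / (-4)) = -51 / 38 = -1.34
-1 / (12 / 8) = -2 / 3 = -0.67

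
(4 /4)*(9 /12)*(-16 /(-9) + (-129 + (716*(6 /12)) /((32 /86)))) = 626.18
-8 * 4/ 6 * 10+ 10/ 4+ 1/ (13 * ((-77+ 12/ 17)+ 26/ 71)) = -50.83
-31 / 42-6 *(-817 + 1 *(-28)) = 5069.26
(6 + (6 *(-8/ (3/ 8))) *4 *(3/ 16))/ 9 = -10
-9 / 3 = -3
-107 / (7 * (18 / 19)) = -2033 / 126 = -16.13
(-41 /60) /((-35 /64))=656 /525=1.25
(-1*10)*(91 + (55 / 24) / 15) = -32815 / 36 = -911.53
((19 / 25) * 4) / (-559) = -0.01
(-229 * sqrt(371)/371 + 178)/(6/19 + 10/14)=23674/137 - 4351 * sqrt(371)/7261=161.26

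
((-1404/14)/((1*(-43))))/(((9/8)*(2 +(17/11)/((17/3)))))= 6864/7525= 0.91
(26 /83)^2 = 676 /6889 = 0.10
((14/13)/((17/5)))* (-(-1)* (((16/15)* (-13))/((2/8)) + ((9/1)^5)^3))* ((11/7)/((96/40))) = 42699895419316.16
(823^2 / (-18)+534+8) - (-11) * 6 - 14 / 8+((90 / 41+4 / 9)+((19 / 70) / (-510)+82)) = -36938.50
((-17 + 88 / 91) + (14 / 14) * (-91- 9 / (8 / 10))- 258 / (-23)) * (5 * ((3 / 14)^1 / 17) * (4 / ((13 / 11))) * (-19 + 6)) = 147898245 / 498134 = 296.90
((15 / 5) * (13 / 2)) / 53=39 / 106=0.37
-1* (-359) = 359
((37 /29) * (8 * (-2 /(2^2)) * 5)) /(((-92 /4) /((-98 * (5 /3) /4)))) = -90650 /2001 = -45.30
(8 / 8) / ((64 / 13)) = 13 / 64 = 0.20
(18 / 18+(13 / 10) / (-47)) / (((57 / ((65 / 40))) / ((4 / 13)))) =457 / 53580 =0.01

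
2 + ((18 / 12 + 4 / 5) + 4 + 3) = 113 / 10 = 11.30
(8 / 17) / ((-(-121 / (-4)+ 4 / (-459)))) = -864 / 55523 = -0.02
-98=-98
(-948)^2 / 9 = 99856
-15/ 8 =-1.88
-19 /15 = -1.27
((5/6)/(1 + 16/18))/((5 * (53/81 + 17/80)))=9720/95489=0.10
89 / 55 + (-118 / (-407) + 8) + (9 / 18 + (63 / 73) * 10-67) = -1295447 / 27010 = -47.96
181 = 181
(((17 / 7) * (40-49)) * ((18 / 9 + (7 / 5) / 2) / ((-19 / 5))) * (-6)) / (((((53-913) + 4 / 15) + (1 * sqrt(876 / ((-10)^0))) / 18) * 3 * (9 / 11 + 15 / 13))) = 0.02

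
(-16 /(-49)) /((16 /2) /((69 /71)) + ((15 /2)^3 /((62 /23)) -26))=547584 /232653421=0.00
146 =146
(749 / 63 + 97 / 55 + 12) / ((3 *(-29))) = -12698 / 43065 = -0.29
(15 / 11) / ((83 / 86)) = 1290 / 913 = 1.41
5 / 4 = 1.25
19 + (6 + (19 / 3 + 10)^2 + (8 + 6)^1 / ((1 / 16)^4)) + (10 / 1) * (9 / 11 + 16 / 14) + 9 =636052301 / 693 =917824.39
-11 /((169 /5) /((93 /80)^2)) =-95139 /216320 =-0.44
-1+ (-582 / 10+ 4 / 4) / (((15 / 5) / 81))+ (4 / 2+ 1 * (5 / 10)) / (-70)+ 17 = -213981 / 140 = -1528.44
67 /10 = 6.70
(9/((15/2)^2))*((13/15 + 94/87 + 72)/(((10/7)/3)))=450338/18125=24.85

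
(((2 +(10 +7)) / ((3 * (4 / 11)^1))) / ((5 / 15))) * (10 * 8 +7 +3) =9405 / 2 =4702.50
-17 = -17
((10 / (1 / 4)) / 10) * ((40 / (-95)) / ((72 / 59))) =-236 / 171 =-1.38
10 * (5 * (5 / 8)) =125 / 4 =31.25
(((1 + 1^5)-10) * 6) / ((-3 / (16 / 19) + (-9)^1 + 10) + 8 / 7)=1792 / 53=33.81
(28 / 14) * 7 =14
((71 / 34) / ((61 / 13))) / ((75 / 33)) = 10153 / 51850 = 0.20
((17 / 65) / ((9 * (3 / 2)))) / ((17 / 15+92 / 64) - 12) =-544 / 264771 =-0.00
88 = 88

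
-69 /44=-1.57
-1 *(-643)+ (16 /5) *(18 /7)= 22793 /35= 651.23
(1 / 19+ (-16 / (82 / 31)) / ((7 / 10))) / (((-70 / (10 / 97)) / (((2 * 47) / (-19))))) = -4402302 / 70349153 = -0.06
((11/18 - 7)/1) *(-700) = 40250/9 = 4472.22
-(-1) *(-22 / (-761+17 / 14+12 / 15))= 1540 / 53129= 0.03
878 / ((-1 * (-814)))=439 / 407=1.08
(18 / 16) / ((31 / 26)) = 117 / 124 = 0.94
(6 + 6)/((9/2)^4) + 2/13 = 5206/28431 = 0.18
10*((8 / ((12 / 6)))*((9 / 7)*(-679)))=-34920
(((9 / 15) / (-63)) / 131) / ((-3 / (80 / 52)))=4 / 107289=0.00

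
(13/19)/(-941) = -0.00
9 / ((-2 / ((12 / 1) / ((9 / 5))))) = -30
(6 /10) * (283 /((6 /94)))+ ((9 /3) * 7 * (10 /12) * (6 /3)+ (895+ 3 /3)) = 3591.20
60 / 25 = 2.40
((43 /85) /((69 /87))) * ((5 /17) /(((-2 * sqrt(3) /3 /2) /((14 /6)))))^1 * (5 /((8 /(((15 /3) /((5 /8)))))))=-43645 * sqrt(3) /19941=-3.79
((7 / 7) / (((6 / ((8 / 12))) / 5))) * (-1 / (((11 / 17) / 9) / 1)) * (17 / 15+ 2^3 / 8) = -16.48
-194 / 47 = -4.13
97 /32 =3.03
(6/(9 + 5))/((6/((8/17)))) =4/119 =0.03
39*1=39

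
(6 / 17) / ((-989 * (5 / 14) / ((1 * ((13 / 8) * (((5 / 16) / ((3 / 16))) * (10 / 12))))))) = -455 / 201756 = -0.00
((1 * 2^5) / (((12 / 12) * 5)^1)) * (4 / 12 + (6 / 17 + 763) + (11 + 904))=2739616 / 255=10743.59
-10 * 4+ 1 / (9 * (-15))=-5401 / 135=-40.01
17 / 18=0.94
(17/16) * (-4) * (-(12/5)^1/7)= 51/35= 1.46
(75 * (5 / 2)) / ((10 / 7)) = 525 / 4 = 131.25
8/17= 0.47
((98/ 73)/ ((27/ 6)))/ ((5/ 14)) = 2744/ 3285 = 0.84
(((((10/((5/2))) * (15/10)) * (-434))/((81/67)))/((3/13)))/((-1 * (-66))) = -378014/2673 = -141.42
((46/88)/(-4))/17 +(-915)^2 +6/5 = 837226.19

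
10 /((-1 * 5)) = -2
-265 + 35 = -230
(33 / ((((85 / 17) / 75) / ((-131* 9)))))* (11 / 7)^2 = -70616205 / 49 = -1441147.04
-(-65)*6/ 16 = 195/ 8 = 24.38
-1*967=-967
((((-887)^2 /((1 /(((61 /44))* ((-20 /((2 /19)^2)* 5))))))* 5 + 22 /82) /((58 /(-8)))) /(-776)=-8748666.98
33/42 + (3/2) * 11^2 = 1276/7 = 182.29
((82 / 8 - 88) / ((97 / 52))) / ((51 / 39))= -52559 / 1649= -31.87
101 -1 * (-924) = 1025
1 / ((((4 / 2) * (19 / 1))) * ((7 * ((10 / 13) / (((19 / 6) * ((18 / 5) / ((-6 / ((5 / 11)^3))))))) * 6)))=-65 / 447216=-0.00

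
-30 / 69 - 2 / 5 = -96 / 115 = -0.83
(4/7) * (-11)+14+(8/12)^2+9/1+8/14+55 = 4582/63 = 72.73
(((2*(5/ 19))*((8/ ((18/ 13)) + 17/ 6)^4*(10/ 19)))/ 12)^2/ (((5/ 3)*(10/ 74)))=308173519387861328125/ 4308396846674688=71528.58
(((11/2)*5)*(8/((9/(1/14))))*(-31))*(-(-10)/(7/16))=-545600/441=-1237.19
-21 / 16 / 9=-7 / 48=-0.15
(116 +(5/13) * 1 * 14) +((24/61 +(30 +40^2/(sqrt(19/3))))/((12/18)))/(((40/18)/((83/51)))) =853.19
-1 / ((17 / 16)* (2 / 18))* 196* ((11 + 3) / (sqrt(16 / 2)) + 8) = -225792 / 17 - 98784* sqrt(2) / 17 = -21499.63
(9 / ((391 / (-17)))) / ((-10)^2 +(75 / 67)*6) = -603 / 164450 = -0.00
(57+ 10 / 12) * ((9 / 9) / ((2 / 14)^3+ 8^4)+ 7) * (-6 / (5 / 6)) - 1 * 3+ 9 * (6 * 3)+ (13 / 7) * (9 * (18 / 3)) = -130583314929 / 49172515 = -2655.62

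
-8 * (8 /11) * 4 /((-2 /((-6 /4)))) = -192 /11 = -17.45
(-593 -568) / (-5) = 1161 / 5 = 232.20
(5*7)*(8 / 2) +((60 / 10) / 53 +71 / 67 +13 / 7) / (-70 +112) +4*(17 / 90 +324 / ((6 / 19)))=33236809871 / 7829955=4244.83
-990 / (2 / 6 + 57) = -1485 / 86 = -17.27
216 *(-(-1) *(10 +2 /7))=15552 /7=2221.71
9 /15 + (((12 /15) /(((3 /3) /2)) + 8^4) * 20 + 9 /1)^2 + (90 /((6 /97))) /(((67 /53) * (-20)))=9001591321829 /1340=6717605464.05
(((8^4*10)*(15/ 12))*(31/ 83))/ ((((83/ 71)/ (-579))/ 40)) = -2609928192000/ 6889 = -378854433.44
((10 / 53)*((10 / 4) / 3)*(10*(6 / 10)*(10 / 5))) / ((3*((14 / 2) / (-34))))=-3400 / 1113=-3.05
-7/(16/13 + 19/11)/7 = -143/423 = -0.34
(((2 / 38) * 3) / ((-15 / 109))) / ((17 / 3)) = -0.20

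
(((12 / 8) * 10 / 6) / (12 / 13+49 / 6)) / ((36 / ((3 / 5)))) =13 / 2836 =0.00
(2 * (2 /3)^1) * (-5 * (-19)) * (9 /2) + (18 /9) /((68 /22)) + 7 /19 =184438 /323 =571.02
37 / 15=2.47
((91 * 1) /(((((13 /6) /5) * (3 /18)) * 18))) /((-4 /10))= -175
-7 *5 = -35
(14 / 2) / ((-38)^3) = -7 / 54872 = -0.00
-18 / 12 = -3 / 2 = -1.50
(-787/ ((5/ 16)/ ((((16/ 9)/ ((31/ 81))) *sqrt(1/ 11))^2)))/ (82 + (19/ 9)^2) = -21149724672/ 370143565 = -57.14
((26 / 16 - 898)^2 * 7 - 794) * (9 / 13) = 3239206839 / 832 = 3893277.45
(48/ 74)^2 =576/ 1369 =0.42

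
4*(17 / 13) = 68 / 13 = 5.23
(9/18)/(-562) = -1/1124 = -0.00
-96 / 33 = -32 / 11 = -2.91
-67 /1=-67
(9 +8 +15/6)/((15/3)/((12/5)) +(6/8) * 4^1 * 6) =234/241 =0.97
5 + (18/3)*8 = 53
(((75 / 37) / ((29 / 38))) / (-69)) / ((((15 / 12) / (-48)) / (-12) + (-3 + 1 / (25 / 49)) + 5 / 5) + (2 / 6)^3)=164160000 / 3381023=48.55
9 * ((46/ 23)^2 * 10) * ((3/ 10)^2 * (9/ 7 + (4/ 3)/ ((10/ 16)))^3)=277609674/ 214375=1294.97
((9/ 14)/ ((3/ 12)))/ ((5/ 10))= 36/ 7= 5.14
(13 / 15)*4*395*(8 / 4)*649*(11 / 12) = 14663506 / 9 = 1629278.44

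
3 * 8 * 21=504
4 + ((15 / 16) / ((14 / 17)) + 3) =1823 / 224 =8.14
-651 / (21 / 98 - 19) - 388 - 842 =-314376 / 263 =-1195.35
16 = 16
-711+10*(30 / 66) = -7771 / 11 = -706.45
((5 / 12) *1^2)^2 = 25 / 144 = 0.17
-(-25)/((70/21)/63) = 945/2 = 472.50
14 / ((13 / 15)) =210 / 13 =16.15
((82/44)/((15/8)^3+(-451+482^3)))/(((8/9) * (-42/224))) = -62976/630669803269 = -0.00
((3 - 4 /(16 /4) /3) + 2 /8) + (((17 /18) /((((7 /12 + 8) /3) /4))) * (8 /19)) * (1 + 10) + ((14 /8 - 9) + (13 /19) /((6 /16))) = 21175 /5871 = 3.61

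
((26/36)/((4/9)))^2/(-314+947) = 169/40512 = 0.00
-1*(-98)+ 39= 137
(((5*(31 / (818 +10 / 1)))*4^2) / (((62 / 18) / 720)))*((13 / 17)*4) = 748800 / 391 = 1915.09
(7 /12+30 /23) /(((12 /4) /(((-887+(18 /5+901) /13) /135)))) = -6920443 /1816425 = -3.81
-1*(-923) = 923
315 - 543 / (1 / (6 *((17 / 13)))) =-51291 / 13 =-3945.46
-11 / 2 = -5.50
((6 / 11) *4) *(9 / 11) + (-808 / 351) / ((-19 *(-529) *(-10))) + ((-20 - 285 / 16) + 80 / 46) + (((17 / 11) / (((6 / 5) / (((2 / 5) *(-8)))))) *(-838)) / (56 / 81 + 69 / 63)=65685752118086647 / 34594032741840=1898.76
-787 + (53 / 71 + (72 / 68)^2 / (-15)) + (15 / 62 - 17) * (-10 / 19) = -46983620947 / 60428455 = -777.51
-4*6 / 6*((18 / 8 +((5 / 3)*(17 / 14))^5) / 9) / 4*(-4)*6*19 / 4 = 89891059543 / 196036848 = 458.54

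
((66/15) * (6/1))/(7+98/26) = 429/175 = 2.45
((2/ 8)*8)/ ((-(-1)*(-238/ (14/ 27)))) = -2/ 459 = -0.00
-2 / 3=-0.67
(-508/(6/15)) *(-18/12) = 1905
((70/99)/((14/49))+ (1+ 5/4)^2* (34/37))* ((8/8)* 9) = 208843/3256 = 64.14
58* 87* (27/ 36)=7569/ 2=3784.50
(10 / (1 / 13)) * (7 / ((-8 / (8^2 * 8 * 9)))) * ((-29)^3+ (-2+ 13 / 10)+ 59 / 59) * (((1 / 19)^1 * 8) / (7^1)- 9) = -114283291725.47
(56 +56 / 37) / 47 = 2128 / 1739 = 1.22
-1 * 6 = -6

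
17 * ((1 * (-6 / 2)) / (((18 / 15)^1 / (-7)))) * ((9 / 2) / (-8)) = -5355 / 32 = -167.34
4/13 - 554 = -7198/13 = -553.69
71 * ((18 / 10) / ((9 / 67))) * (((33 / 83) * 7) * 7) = 7692069 / 415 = 18535.11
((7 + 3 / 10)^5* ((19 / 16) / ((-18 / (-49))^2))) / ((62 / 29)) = 2742572137030943 / 32140800000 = 85329.93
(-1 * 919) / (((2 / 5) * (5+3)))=-4595 / 16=-287.19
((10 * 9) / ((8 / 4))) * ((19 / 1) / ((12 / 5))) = 356.25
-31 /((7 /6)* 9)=-62 /21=-2.95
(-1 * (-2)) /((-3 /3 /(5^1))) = -10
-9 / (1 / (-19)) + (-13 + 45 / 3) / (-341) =58309 / 341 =170.99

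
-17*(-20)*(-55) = -18700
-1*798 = -798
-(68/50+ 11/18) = -887/450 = -1.97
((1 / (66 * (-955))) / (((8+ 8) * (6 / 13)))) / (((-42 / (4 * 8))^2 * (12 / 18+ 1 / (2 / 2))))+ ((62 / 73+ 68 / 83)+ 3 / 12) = 3231240986653 / 1684173575700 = 1.92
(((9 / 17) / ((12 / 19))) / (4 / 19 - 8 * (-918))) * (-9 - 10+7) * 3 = -9747 / 2372180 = -0.00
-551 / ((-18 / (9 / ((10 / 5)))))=551 / 4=137.75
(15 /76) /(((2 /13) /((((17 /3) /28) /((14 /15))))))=16575 /59584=0.28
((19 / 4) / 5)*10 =19 / 2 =9.50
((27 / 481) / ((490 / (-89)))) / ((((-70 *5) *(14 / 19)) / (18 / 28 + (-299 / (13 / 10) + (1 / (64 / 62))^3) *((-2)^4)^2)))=-2399155135119 / 1034773376000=-2.32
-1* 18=-18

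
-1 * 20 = -20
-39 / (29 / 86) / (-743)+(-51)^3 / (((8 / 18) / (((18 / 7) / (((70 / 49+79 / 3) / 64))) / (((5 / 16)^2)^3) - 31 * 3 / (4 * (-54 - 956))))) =-1205164722437915239648839 / 634376000500000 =-1899764053.95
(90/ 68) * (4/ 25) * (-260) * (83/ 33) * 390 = -54007.70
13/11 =1.18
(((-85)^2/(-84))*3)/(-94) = 7225/2632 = 2.75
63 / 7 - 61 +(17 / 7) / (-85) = -1821 / 35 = -52.03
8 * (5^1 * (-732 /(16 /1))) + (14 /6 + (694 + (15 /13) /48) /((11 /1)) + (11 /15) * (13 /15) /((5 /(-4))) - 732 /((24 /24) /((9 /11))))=-6084913111 /2574000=-2363.99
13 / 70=0.19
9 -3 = 6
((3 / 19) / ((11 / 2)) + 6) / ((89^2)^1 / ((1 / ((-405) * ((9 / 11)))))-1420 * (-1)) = -252 / 109654415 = -0.00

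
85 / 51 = 5 / 3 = 1.67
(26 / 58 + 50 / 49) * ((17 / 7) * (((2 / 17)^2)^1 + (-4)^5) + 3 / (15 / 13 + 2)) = -3616046811 / 990437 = -3650.96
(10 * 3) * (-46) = -1380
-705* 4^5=-721920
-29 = -29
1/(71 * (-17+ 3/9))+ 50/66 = 88651/117150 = 0.76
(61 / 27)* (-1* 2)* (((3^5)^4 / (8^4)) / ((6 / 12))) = -7877549943 / 1024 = -7692919.87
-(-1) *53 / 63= 53 / 63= 0.84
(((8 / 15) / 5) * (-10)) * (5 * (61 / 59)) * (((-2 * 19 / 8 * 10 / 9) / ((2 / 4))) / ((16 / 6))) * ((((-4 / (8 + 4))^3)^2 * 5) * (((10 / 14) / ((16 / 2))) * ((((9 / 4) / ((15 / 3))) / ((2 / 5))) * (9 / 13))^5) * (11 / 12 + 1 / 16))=1206216066375 / 321585695162368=0.00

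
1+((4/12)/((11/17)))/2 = 83/66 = 1.26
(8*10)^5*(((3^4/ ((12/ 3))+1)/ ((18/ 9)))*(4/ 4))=34816000000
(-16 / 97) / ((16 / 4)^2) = -1 / 97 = -0.01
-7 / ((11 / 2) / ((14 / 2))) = -98 / 11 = -8.91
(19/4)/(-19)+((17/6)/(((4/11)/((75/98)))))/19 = 951/14896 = 0.06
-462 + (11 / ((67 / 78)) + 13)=-29225 / 67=-436.19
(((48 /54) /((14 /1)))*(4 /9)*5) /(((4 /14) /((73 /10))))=292 /81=3.60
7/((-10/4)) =-14/5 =-2.80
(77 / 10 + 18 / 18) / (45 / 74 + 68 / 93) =299367 / 46085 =6.50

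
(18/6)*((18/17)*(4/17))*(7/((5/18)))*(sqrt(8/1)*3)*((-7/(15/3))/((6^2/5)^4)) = -1225*sqrt(2)/20808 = -0.08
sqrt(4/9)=0.67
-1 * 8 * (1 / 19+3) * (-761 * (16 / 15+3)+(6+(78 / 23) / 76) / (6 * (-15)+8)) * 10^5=7718592377360000 / 1021269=7557844580.97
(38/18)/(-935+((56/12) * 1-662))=-0.00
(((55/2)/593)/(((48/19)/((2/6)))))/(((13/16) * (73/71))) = 74195/10129626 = 0.01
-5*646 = -3230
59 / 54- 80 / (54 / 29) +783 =40021 / 54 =741.13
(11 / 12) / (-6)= -11 / 72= -0.15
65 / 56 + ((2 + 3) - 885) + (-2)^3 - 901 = -100119 / 56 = -1787.84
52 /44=13 /11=1.18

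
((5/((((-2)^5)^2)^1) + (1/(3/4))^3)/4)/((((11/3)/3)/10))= 4.86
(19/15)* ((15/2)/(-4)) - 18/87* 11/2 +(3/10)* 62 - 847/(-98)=192687/8120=23.73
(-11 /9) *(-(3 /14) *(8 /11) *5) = 20 /21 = 0.95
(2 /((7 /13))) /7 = 26 /49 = 0.53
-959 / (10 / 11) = -10549 / 10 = -1054.90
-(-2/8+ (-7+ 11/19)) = 507/76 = 6.67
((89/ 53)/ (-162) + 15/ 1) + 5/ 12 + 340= 6103037/ 17172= 355.41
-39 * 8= -312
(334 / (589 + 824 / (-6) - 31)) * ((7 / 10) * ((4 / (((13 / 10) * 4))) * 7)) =24549 / 8203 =2.99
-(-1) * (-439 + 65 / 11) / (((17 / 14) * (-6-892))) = 33348 / 83963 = 0.40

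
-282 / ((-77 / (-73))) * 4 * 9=-741096 / 77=-9624.62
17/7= 2.43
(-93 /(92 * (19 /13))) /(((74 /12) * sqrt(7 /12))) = -0.15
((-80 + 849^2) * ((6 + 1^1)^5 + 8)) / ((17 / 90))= 1090703125350 / 17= 64159007373.53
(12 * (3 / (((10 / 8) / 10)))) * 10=2880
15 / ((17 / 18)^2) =4860 / 289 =16.82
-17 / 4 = -4.25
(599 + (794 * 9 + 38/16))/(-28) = -61979/224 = -276.69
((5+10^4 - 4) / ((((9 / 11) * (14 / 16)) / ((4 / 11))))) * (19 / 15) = 6080608 / 945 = 6434.51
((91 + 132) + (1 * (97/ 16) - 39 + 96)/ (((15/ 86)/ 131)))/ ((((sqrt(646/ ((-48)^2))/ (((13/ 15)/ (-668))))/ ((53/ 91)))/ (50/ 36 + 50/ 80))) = -8776972409 * sqrt(646)/ 1631175840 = -136.76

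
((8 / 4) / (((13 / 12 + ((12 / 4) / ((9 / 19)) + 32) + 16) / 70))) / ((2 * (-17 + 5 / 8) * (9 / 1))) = -64 / 7467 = -0.01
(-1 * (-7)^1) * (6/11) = 42/11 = 3.82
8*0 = 0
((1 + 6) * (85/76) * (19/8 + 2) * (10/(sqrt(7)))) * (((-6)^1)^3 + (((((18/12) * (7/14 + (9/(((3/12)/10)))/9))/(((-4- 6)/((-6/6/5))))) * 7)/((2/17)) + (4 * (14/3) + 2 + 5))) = -84281155 * sqrt(7)/14592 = -15281.45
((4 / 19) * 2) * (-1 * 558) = -4464 / 19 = -234.95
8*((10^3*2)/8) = 2000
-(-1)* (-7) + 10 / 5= -5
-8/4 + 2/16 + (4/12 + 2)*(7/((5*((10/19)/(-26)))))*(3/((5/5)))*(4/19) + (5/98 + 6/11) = -11124801/107800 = -103.20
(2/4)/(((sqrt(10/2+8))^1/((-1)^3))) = -sqrt(13)/26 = -0.14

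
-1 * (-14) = 14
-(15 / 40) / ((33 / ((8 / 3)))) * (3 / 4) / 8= -1 / 352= -0.00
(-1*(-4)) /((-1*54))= -2 /27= -0.07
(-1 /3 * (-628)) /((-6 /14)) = -4396 /9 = -488.44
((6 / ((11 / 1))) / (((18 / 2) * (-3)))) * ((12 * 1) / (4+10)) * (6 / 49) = -8 / 3773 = -0.00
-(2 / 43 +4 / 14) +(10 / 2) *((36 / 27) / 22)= -290 / 9933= -0.03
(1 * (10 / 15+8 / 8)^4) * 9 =625 / 9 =69.44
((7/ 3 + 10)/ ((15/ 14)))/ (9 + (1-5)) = 518/ 225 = 2.30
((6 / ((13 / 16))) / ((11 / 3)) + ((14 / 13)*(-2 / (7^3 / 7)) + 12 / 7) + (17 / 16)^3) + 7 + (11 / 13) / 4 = 12.10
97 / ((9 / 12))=388 / 3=129.33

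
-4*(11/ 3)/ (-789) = 0.02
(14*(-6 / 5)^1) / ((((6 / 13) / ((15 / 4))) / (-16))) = 2184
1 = 1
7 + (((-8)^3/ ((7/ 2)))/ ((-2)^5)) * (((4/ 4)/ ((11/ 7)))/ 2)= 93/ 11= 8.45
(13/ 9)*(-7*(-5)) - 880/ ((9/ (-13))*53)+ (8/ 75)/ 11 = 9778897/ 131175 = 74.55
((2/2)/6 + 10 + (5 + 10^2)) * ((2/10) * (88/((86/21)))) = 494.95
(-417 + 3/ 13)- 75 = -491.77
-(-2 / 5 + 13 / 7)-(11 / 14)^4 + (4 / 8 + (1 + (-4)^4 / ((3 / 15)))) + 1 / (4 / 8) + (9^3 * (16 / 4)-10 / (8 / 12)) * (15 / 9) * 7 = 6747129187 / 192080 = 35126.66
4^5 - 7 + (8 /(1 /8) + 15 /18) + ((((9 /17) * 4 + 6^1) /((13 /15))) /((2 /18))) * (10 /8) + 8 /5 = 3940894 /3315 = 1188.81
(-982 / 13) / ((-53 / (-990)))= -1411.00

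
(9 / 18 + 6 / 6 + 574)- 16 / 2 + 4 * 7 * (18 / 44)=12737 / 22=578.95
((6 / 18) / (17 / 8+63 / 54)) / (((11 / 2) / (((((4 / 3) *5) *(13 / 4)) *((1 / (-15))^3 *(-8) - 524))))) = -209.04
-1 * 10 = -10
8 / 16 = 1 / 2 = 0.50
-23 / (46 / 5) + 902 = 1799 / 2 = 899.50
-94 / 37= -2.54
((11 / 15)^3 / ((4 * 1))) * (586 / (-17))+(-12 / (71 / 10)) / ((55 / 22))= -33196793 / 8147250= -4.07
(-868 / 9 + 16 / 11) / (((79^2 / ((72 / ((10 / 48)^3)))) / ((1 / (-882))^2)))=-9629696 / 61811644125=-0.00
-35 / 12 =-2.92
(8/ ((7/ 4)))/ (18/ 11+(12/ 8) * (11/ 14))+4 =4876/ 867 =5.62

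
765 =765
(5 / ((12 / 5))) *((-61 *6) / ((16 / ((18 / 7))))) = -13725 / 112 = -122.54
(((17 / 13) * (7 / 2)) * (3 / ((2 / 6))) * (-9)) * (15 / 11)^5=-7319615625 / 4187326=-1748.04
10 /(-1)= -10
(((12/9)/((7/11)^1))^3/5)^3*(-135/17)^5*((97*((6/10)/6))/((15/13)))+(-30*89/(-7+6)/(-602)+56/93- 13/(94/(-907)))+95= -35594901380466948278948897/21538042259669649294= -1652652.59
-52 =-52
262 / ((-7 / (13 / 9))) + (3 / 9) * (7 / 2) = -6665 / 126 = -52.90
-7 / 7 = -1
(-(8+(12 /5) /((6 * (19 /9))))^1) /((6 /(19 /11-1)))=-3112 /3135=-0.99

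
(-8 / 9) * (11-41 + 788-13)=-5960 / 9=-662.22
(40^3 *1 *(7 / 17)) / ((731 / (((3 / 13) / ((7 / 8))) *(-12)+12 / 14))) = -13440000 / 161551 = -83.19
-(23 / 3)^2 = -529 / 9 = -58.78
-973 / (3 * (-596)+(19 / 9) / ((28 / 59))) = 0.55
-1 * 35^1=-35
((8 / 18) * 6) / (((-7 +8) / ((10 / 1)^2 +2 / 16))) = 267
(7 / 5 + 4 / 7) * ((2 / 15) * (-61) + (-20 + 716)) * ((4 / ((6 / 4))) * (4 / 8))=135608 / 75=1808.11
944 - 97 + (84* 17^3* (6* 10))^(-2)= 519323543185708801/613132872710400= 847.00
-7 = -7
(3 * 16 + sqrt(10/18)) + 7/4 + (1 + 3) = 54.50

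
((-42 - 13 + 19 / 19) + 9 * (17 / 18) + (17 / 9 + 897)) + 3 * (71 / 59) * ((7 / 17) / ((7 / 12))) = 15453091 / 18054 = 855.94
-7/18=-0.39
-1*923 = -923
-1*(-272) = 272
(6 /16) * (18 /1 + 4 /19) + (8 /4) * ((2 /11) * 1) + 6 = 11029 /836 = 13.19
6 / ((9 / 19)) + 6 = 56 / 3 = 18.67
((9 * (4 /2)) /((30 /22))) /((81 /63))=154 /15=10.27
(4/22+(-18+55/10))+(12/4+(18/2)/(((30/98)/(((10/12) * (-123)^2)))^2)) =671680563529/44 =15265467352.93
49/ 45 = 1.09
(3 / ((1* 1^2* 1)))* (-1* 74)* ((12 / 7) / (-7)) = 2664 / 49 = 54.37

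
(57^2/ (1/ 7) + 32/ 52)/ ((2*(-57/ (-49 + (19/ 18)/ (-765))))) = 199501012583/ 20407140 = 9776.04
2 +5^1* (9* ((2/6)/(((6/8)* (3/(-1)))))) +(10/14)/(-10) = -199/42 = -4.74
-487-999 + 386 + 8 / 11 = -12092 / 11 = -1099.27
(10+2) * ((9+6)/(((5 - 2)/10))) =600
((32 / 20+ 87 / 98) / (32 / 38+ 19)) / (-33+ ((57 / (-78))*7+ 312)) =23161 / 50594705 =0.00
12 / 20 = 3 / 5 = 0.60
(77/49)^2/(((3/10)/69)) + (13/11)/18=5510977/9702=568.02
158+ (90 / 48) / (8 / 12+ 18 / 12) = 8261 / 52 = 158.87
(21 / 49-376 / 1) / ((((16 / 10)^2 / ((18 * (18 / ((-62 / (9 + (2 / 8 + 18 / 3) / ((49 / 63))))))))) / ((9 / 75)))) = 304730019 / 194432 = 1567.28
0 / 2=0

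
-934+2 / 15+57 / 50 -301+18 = -1215.73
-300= -300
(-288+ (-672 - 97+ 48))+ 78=-931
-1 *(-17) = 17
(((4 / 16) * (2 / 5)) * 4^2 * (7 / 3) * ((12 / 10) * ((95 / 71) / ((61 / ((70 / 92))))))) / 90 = 3724 / 4482585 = 0.00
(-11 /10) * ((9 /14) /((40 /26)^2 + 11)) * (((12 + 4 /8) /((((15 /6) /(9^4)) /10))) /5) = -12196899 /3514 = -3470.94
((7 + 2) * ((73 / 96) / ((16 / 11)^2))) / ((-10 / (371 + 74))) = -2358411 / 16384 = -143.95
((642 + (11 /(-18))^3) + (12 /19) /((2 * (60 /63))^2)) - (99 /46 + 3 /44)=896716795001 /1401721200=639.73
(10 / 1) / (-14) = -5 / 7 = -0.71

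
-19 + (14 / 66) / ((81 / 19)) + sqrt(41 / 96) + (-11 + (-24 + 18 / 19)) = -2691857 / 50787 + sqrt(246) / 24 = -52.35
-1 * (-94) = 94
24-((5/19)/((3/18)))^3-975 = -954.94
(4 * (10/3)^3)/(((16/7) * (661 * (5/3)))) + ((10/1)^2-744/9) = 103466/5949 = 17.39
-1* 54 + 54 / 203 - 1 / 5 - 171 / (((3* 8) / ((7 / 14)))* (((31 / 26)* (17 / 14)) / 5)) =-141722269 / 2139620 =-66.24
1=1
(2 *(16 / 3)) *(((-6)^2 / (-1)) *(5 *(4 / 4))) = -1920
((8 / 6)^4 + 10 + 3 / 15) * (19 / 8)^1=31.73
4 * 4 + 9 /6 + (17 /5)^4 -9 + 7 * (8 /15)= 547001 /3750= 145.87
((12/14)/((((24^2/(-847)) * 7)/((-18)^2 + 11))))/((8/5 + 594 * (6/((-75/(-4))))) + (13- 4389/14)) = 1013375/1828176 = 0.55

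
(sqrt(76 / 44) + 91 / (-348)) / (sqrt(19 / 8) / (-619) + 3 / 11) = -767088322 / 799973497 - 6815809 * sqrt(38) / 4799840982 + 258742 * sqrt(22) / 27585293 + 9195864 * sqrt(209) / 27585293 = 3.90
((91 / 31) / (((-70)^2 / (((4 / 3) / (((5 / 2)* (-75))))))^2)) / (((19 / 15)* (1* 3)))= 52 / 31961302734375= 0.00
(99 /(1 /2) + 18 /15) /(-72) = -83 /30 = -2.77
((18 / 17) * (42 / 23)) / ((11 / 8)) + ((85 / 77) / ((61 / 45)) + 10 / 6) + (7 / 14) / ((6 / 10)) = 17338777 / 3673054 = 4.72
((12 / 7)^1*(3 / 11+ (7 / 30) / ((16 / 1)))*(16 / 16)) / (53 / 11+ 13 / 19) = 28823 / 322000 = 0.09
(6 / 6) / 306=1 / 306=0.00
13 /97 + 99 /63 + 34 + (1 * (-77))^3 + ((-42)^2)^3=3726742592513 /679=5488575246.71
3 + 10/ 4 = 5.50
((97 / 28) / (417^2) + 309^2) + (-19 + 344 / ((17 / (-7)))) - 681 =7833409404797 / 82771164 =94639.35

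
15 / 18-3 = -13 / 6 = -2.17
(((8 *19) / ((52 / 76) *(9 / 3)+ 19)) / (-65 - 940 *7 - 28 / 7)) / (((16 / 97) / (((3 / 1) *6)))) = -315153 / 2659600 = -0.12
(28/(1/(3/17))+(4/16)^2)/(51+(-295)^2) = 1361/23684672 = 0.00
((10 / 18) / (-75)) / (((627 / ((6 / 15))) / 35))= -14 / 84645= -0.00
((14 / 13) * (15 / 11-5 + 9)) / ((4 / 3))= 1239 / 286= 4.33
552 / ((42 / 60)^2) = 55200 / 49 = 1126.53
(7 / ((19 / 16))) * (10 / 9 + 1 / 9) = 1232 / 171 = 7.20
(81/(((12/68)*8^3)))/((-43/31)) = -14229/22016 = -0.65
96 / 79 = 1.22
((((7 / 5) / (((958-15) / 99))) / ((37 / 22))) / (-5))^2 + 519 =394888480089891 / 760863675625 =519.00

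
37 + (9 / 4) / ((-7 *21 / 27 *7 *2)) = 101447 / 2744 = 36.97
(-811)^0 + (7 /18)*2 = 16 /9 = 1.78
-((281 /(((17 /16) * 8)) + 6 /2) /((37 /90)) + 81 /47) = -2643939 /29563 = -89.43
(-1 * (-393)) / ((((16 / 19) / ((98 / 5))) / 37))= 13537671 / 40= 338441.78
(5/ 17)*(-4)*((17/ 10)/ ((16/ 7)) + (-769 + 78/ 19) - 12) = 2359499/ 2584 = 913.12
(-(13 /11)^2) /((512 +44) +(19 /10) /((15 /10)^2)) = -7605 /3032018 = -0.00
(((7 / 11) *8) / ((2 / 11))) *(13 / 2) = 182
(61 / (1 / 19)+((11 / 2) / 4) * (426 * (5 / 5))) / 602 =997 / 344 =2.90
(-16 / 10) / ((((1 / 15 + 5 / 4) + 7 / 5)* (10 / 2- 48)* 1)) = 0.01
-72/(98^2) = -18/2401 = -0.01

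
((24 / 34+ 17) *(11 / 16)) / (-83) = -3311 / 22576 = -0.15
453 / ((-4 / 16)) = -1812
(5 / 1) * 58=290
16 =16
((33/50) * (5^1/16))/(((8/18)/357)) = 106029/640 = 165.67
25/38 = 0.66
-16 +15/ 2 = -17/ 2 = -8.50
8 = 8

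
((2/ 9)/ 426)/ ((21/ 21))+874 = 1675459/ 1917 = 874.00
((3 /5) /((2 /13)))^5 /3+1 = 30174733 /100000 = 301.75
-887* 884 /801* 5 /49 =-3920540 /39249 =-99.89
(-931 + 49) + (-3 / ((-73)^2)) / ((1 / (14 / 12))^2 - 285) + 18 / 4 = -43423169887 / 49485094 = -877.50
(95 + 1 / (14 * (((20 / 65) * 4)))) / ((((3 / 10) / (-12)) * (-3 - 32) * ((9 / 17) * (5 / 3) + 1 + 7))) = 361981 / 29596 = 12.23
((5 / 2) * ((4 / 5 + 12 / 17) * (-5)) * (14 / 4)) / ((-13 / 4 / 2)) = 8960 / 221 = 40.54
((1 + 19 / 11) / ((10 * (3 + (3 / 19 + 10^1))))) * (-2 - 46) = -1368 / 1375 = -0.99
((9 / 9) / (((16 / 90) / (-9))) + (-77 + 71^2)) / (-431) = -39307 / 3448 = -11.40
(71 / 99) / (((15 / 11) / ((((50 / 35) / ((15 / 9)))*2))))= 284 / 315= 0.90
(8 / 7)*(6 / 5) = 48 / 35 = 1.37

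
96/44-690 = -687.82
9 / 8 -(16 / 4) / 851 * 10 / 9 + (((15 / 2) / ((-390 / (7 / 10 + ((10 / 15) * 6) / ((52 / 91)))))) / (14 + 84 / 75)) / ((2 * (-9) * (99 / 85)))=867330271 / 774232992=1.12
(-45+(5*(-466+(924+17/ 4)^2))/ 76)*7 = 481878915/ 1216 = 396282.00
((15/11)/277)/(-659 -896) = -3/947617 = -0.00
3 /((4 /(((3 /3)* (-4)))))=-3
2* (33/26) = 33/13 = 2.54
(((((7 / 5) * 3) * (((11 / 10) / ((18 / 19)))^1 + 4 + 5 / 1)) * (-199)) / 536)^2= 6491269553209 / 25856640000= 251.05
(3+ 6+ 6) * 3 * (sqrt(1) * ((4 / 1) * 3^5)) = 43740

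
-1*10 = -10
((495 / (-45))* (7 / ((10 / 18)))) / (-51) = 231 / 85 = 2.72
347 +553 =900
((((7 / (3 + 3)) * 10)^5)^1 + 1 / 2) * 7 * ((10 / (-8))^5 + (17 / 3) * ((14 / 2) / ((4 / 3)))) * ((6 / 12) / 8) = 6700861357463 / 2654208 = 2524618.02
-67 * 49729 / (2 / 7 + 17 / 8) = -186583208 / 135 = -1382097.84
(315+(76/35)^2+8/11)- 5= 4250586/13475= 315.44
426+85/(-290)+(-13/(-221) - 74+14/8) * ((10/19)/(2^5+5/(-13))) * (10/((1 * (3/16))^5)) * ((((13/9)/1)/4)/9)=-250829220275191/151552683342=-1655.06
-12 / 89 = -0.13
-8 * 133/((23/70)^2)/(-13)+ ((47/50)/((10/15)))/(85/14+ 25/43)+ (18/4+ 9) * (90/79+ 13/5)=14665453321813/18132070125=808.81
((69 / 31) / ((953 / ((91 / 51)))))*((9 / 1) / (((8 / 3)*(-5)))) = -56511 / 20089240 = -0.00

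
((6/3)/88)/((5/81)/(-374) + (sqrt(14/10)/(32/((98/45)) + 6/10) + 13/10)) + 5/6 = 153816524405873905/180773414058160488- 10637457501825* sqrt(35)/60257804686053496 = 0.85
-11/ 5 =-2.20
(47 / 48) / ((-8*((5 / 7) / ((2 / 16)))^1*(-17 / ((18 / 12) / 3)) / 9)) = 987 / 174080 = 0.01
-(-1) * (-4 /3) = -4 /3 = -1.33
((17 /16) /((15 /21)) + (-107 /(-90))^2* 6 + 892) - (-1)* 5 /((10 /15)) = 9822257 /10800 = 909.47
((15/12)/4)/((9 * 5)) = 1/144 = 0.01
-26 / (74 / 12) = -156 / 37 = -4.22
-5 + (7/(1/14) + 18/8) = 381/4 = 95.25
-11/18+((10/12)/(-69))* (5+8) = -53/69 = -0.77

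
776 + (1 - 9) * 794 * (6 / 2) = -18280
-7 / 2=-3.50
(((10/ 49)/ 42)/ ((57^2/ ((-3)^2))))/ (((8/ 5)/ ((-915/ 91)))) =-7625/ 90143144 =-0.00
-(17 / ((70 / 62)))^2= -277729 / 1225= -226.72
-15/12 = -1.25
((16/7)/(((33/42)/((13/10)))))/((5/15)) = 624/55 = 11.35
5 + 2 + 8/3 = 29/3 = 9.67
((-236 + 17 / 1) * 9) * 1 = -1971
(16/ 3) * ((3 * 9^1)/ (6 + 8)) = 72/ 7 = 10.29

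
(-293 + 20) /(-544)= 273 /544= 0.50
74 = 74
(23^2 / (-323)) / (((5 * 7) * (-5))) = 529 / 56525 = 0.01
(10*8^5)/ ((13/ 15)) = 4915200/ 13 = 378092.31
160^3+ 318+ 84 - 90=4096312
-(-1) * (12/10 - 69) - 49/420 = -815/12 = -67.92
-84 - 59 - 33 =-176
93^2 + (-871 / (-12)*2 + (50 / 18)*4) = 8805.28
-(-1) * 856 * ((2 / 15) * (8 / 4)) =228.27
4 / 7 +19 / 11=177 / 77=2.30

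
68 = 68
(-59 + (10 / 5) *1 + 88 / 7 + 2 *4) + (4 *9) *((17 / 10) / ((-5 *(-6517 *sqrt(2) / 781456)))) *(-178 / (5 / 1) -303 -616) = -570673091664 *sqrt(2) / 814625 -255 / 7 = -990742.12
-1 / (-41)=1 / 41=0.02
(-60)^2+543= 4143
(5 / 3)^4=625 / 81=7.72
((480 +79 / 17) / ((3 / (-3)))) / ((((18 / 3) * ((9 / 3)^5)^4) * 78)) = -8239 / 27740856694356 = -0.00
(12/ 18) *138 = 92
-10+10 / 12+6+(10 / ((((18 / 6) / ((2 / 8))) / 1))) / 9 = -83 / 27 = -3.07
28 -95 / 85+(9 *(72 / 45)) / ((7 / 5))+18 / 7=4729 / 119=39.74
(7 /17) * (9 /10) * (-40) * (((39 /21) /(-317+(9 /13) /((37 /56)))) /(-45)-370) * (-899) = -3746703473036 /759865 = -4930748.85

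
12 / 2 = 6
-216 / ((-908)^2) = -27 / 103058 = -0.00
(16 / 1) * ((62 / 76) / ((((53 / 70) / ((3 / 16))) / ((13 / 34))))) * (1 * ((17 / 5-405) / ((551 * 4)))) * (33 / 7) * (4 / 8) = -0.53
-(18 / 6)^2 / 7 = -9 / 7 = -1.29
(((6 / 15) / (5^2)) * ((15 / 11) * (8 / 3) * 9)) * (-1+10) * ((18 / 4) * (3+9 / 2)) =8748 / 55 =159.05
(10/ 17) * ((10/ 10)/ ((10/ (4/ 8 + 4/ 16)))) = 3/ 68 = 0.04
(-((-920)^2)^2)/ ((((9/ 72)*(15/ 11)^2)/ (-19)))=58559552534755.56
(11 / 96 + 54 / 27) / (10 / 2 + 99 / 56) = 0.31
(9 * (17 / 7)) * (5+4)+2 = 1391 / 7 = 198.71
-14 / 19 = -0.74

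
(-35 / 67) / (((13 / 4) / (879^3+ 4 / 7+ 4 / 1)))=-95081202100 / 871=-109163263.03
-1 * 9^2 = -81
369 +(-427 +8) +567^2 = 321439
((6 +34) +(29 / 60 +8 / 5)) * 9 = 1515 / 4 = 378.75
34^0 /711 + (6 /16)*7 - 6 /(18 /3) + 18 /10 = 97447 /28440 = 3.43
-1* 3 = -3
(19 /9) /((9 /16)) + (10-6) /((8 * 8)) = 4945 /1296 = 3.82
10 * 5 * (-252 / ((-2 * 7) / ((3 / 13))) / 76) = 675 / 247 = 2.73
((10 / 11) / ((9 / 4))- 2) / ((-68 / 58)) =2291 / 1683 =1.36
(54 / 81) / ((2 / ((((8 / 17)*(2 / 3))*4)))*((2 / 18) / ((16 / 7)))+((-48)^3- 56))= -1024 / 169955209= -0.00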